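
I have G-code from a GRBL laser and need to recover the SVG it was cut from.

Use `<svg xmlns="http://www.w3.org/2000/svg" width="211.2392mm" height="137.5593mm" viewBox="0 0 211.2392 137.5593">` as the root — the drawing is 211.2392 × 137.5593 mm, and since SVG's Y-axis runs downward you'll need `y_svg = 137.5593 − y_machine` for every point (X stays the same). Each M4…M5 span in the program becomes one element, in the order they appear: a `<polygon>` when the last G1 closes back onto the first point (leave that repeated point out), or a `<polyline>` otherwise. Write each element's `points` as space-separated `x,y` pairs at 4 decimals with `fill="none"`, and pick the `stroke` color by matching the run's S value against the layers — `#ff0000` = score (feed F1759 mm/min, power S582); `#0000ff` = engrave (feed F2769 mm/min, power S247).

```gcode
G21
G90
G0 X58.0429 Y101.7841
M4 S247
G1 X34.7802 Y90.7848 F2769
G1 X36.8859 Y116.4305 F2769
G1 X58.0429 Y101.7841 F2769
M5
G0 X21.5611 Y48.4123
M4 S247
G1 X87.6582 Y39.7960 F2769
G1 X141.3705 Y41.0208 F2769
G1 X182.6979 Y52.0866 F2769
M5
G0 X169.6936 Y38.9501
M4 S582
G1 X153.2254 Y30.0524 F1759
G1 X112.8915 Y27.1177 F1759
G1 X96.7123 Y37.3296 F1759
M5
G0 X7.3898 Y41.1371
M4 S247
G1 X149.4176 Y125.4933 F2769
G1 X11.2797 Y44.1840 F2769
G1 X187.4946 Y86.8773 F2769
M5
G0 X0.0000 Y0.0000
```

Each laser-on run becomes one SVG element. Flip Y back into SVG space with y_svg = 137.5593 − y_machine.

Run 1: power S247 maps to stroke `#0000ff` (engrave). The run returns to its start, so emit a `<polygon>` with points (Y-flipped): 58.0429,35.7752 34.7802,46.7745 36.8859,21.1288.

Run 2: S247 ⇒ engrave layer `#0000ff`. The run is open, so emit a `<polyline>` with points (Y-flipped): 21.5611,89.1470 87.6582,97.7633 141.3705,96.5385 182.6979,85.4727.

Run 3: power S582 maps to stroke `#ff0000` (score). The run is open, so emit a `<polyline>` with points (Y-flipped): 169.6936,98.6092 153.2254,107.5069 112.8915,110.4416 96.7123,100.2297.

Run 4: the run's S247 means `#0000ff` (engrave). The run is open, so emit a `<polyline>` with points (Y-flipped): 7.3898,96.4222 149.4176,12.0660 11.2797,93.3753 187.4946,50.6820.

<svg xmlns="http://www.w3.org/2000/svg" width="211.2392mm" height="137.5593mm" viewBox="0 0 211.2392 137.5593">
  <polygon points="58.0429,35.7752 34.7802,46.7745 36.8859,21.1288" fill="none" stroke="#0000ff"/>
  <polyline points="21.5611,89.1470 87.6582,97.7633 141.3705,96.5385 182.6979,85.4727" fill="none" stroke="#0000ff"/>
  <polyline points="169.6936,98.6092 153.2254,107.5069 112.8915,110.4416 96.7123,100.2297" fill="none" stroke="#ff0000"/>
  <polyline points="7.3898,96.4222 149.4176,12.0660 11.2797,93.3753 187.4946,50.6820" fill="none" stroke="#0000ff"/>
</svg>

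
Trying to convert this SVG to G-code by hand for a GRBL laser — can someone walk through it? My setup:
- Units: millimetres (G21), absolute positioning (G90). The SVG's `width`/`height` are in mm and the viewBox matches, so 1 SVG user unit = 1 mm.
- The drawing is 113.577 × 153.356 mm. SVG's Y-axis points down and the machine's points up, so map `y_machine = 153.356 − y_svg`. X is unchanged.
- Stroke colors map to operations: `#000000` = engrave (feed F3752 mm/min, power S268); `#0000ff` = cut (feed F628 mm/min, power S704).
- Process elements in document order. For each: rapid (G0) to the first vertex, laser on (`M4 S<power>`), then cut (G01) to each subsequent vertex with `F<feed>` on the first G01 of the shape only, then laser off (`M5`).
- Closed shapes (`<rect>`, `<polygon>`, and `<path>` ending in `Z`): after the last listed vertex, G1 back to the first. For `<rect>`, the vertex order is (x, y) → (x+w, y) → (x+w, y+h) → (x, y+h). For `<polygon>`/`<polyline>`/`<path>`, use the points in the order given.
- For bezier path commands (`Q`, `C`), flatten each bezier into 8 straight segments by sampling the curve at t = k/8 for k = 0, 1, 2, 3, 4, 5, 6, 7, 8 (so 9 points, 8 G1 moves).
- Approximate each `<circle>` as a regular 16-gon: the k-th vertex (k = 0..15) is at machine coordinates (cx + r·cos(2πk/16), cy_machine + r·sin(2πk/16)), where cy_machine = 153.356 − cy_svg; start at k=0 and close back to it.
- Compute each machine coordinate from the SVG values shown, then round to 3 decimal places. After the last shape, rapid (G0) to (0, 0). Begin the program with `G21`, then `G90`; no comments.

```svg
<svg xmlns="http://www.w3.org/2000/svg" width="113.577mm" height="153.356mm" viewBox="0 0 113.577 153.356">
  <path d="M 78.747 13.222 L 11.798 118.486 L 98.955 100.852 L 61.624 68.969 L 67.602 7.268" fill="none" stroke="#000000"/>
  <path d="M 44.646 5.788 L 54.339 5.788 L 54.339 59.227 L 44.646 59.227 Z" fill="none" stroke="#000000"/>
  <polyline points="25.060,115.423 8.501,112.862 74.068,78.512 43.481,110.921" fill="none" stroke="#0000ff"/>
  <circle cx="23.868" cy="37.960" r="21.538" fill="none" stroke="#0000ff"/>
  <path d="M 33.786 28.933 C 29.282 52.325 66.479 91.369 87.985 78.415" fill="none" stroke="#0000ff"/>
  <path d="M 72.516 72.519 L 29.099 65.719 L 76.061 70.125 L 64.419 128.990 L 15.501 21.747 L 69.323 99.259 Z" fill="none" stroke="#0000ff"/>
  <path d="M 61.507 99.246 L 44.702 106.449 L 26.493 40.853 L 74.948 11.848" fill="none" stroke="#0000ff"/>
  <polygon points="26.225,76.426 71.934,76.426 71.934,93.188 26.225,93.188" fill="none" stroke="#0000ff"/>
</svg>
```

viewBox `0 0 113.577 153.356` with mm width/height → 1 unit = 1 mm. Flip: y_m = 153.356 − y_svg.

**Shape 1** — `<path>` open polyline, stroke `#000000` → engrave (S268, F3752). Machine vertices: (78.747,140.134) → (11.798,34.870) → (98.955,52.504) → (61.624,84.387) → (67.602,146.088). Open path.

**Shape 2** — `<path>` rectangle, stroke `#000000` → engrave (S268, F3752). Machine vertices: (44.646,147.568) → (54.339,147.568) → (54.339,94.129) → (44.646,94.129) → (44.646,147.568). Closed: final G1 returns to the first vertex.

**Shape 3** — `<polyline>` open polyline, stroke `#0000ff` → cut (S704, F628). Machine vertices: (25.060,37.933) → (8.501,40.494) → (74.068,74.844) → (43.481,42.435). Open path.

**Shape 4** — `<circle>` circle, stroke `#0000ff` → cut (S704, F628). Machine vertices: (45.406,115.396) → (43.767,123.638) → (39.098,130.626) → (32.110,135.295) → (23.868,136.934) → (15.626,135.295) → (8.638,130.626) → (3.969,123.638) → (2.330,115.396) → (3.969,107.154) → (8.638,100.166) → (15.626,95.497) → (23.868,93.858) → (32.110,95.497) → (39.098,100.166) → (43.767,107.154) → (45.406,115.396). Closed: final G1 returns to the first vertex.

**Shape 5** — `<path>` cubic bezier, stroke `#0000ff` → cut (S704, F628). Control points (SVG): P0=(33.786,28.933), P1=(29.282,52.325), P2=(66.479,91.369), P3=(87.985,78.415); sampled at t=k/8. Machine vertices: (33.786,124.423) → (33.940,115.049) → (37.330,105.001) → (43.285,95.071) → (51.132,86.052) → (60.198,78.737) → (69.810,73.918) → (79.297,72.389) → (87.985,74.941). Open path.

**Shape 6** — `<path>` closed polygon, stroke `#0000ff` → cut (S704, F628). Machine vertices: (72.516,80.837) → (29.099,87.637) → (76.061,83.231) → (64.419,24.366) → (15.501,131.609) → (69.323,54.097) → (72.516,80.837). Closed: final G1 returns to the first vertex.

**Shape 7** — `<path>` open polyline, stroke `#0000ff` → cut (S704, F628). Machine vertices: (61.507,54.110) → (44.702,46.907) → (26.493,112.503) → (74.948,141.508). Open path.

**Shape 8** — `<polygon>` rectangle, stroke `#0000ff` → cut (S704, F628). Machine vertices: (26.225,76.930) → (71.934,76.930) → (71.934,60.168) → (26.225,60.168) → (26.225,76.930). Closed: final G1 returns to the first vertex.

G21
G90
G0 X78.747 Y140.134
M4 S268
G01 X11.798 Y34.870 F3752
G01 X98.955 Y52.504
G01 X61.624 Y84.387
G01 X67.602 Y146.088
M5
G0 X44.646 Y147.568
M4 S268
G01 X54.339 Y147.568 F3752
G01 X54.339 Y94.129
G01 X44.646 Y94.129
G01 X44.646 Y147.568
M5
G0 X25.060 Y37.933
M4 S704
G01 X8.501 Y40.494 F628
G01 X74.068 Y74.844
G01 X43.481 Y42.435
M5
G0 X45.406 Y115.396
M4 S704
G01 X43.767 Y123.638 F628
G01 X39.098 Y130.626
G01 X32.110 Y135.295
G01 X23.868 Y136.934
G01 X15.626 Y135.295
G01 X8.638 Y130.626
G01 X3.969 Y123.638
G01 X2.330 Y115.396
G01 X3.969 Y107.154
G01 X8.638 Y100.166
G01 X15.626 Y95.497
G01 X23.868 Y93.858
G01 X32.110 Y95.497
G01 X39.098 Y100.166
G01 X43.767 Y107.154
G01 X45.406 Y115.396
M5
G0 X33.786 Y124.423
M4 S704
G01 X33.940 Y115.049 F628
G01 X37.330 Y105.001
G01 X43.285 Y95.071
G01 X51.132 Y86.052
G01 X60.198 Y78.737
G01 X69.810 Y73.918
G01 X79.297 Y72.389
G01 X87.985 Y74.941
M5
G0 X72.516 Y80.837
M4 S704
G01 X29.099 Y87.637 F628
G01 X76.061 Y83.231
G01 X64.419 Y24.366
G01 X15.501 Y131.609
G01 X69.323 Y54.097
G01 X72.516 Y80.837
M5
G0 X61.507 Y54.110
M4 S704
G01 X44.702 Y46.907 F628
G01 X26.493 Y112.503
G01 X74.948 Y141.508
M5
G0 X26.225 Y76.930
M4 S704
G01 X71.934 Y76.930 F628
G01 X71.934 Y60.168
G01 X26.225 Y60.168
G01 X26.225 Y76.930
M5
G0 X0.000 Y0.000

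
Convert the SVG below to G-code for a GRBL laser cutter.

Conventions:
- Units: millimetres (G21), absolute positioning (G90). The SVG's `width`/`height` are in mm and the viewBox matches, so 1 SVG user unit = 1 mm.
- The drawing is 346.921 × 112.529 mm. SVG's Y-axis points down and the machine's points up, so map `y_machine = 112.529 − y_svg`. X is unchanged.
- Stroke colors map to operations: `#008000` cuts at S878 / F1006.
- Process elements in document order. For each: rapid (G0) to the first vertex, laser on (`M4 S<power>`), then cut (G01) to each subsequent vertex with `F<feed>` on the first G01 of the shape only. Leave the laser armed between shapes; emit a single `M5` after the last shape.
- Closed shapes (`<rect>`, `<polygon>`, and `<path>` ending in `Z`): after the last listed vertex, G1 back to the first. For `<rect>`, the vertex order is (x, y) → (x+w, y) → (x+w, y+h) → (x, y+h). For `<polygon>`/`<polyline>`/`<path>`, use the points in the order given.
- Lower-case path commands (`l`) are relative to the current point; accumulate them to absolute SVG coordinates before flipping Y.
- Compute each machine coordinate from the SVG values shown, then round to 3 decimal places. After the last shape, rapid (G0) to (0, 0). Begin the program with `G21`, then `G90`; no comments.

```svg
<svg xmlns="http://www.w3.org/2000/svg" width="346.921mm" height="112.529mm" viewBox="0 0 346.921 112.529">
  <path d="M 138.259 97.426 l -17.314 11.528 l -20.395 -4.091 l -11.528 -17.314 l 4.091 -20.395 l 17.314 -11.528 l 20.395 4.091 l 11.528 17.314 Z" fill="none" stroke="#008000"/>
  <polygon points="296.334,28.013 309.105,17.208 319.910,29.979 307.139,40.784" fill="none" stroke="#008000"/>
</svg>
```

1 u = 1 mm; y_m = 112.529 − y.

[1] `<path>` regular polygon, #008000→cut S878 F1006: (138.259,15.103) → (120.945,3.575) → (100.550,7.666) → (89.022,24.980) → (93.113,45.375) → (110.427,56.903) → (130.822,52.812) → (142.350,35.498) → (138.259,15.103) (closed)

[2] `<polygon>` regular polygon, #008000→cut S878 F1006: (296.334,84.516) → (309.105,95.321) → (319.910,82.550) → (307.139,71.745) → (296.334,84.516) (closed)

G21
G90
G0 X138.259 Y15.103
M4 S878
G01 X120.945 Y3.575 F1006
G01 X100.550 Y7.666
G01 X89.022 Y24.980
G01 X93.113 Y45.375
G01 X110.427 Y56.903
G01 X130.822 Y52.812
G01 X142.350 Y35.498
G01 X138.259 Y15.103
G0 X296.334 Y84.516
M4 S878
G01 X309.105 Y95.321 F1006
G01 X319.910 Y82.550
G01 X307.139 Y71.745
G01 X296.334 Y84.516
M5
G0 X0.000 Y0.000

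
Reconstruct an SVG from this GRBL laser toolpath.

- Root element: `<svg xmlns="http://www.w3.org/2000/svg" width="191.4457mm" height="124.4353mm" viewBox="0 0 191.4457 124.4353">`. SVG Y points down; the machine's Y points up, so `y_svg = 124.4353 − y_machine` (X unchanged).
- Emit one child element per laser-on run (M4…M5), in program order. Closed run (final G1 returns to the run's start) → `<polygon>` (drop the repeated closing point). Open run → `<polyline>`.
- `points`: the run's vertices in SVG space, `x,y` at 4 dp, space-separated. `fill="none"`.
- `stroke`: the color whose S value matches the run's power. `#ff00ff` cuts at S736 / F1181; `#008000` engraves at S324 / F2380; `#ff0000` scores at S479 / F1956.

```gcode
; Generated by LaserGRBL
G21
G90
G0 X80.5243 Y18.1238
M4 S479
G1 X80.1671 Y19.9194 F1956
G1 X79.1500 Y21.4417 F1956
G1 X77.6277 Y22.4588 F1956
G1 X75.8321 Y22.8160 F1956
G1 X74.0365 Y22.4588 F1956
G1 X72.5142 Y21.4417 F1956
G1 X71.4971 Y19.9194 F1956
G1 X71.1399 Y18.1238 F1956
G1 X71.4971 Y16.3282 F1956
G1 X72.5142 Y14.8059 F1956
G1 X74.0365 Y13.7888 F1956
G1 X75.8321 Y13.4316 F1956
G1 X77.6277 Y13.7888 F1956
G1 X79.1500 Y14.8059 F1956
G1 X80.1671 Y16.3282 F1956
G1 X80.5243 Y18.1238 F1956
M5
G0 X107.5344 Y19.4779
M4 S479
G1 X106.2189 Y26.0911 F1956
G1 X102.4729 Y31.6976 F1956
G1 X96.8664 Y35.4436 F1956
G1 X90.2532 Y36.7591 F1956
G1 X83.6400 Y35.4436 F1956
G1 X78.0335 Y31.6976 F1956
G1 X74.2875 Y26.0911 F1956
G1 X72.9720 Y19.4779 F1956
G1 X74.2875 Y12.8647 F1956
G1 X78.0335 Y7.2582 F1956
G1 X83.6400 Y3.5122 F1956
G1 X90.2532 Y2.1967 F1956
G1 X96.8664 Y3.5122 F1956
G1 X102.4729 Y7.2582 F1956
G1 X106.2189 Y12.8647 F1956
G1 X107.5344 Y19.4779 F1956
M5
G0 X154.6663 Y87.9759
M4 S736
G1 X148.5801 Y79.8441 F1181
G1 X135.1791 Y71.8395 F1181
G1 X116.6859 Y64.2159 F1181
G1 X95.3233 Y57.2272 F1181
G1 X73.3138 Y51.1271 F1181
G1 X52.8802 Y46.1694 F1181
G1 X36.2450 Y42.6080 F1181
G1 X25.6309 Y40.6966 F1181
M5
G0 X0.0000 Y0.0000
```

Each laser-on run becomes one SVG element. Flip Y back into SVG space with y_svg = 124.4353 − y_machine.

Run 1: the run's S479 means `#ff0000` (score). The run returns to its start, so emit a `<polygon>` with points (Y-flipped): 80.5243,106.3115 80.1671,104.5159 79.1500,102.9936 77.6277,101.9765 75.8321,101.6193 74.0365,101.9765 72.5142,102.9936 71.4971,104.5159 71.1399,106.3115 71.4971,108.1071 72.5142,109.6294 74.0365,110.6465 75.8321,111.0037 77.6277,110.6465 79.1500,109.6294 80.1671,108.1071.

Run 2: power S479 maps to stroke `#ff0000` (score). The run returns to its start, so emit a `<polygon>` with points (Y-flipped): 107.5344,104.9574 106.2189,98.3442 102.4729,92.7377 96.8664,88.9917 90.2532,87.6762 83.6400,88.9917 78.0335,92.7377 74.2875,98.3442 72.9720,104.9574 74.2875,111.5706 78.0335,117.1771 83.6400,120.9231 90.2532,122.2386 96.8664,120.9231 102.4729,117.1771 106.2189,111.5706.

Run 3: the run's S736 means `#ff00ff` (cut). The run is open, so emit a `<polyline>` with points (Y-flipped): 154.6663,36.4594 148.5801,44.5912 135.1791,52.5958 116.6859,60.2194 95.3233,67.2081 73.3138,73.3082 52.8802,78.2659 36.2450,81.8273 25.6309,83.7387.

<svg xmlns="http://www.w3.org/2000/svg" width="191.4457mm" height="124.4353mm" viewBox="0 0 191.4457 124.4353">
  <polygon points="80.5243,106.3115 80.1671,104.5159 79.1500,102.9936 77.6277,101.9765 75.8321,101.6193 74.0365,101.9765 72.5142,102.9936 71.4971,104.5159 71.1399,106.3115 71.4971,108.1071 72.5142,109.6294 74.0365,110.6465 75.8321,111.0037 77.6277,110.6465 79.1500,109.6294 80.1671,108.1071" fill="none" stroke="#ff0000"/>
  <polygon points="107.5344,104.9574 106.2189,98.3442 102.4729,92.7377 96.8664,88.9917 90.2532,87.6762 83.6400,88.9917 78.0335,92.7377 74.2875,98.3442 72.9720,104.9574 74.2875,111.5706 78.0335,117.1771 83.6400,120.9231 90.2532,122.2386 96.8664,120.9231 102.4729,117.1771 106.2189,111.5706" fill="none" stroke="#ff0000"/>
  <polyline points="154.6663,36.4594 148.5801,44.5912 135.1791,52.5958 116.6859,60.2194 95.3233,67.2081 73.3138,73.3082 52.8802,78.2659 36.2450,81.8273 25.6309,83.7387" fill="none" stroke="#ff00ff"/>
</svg>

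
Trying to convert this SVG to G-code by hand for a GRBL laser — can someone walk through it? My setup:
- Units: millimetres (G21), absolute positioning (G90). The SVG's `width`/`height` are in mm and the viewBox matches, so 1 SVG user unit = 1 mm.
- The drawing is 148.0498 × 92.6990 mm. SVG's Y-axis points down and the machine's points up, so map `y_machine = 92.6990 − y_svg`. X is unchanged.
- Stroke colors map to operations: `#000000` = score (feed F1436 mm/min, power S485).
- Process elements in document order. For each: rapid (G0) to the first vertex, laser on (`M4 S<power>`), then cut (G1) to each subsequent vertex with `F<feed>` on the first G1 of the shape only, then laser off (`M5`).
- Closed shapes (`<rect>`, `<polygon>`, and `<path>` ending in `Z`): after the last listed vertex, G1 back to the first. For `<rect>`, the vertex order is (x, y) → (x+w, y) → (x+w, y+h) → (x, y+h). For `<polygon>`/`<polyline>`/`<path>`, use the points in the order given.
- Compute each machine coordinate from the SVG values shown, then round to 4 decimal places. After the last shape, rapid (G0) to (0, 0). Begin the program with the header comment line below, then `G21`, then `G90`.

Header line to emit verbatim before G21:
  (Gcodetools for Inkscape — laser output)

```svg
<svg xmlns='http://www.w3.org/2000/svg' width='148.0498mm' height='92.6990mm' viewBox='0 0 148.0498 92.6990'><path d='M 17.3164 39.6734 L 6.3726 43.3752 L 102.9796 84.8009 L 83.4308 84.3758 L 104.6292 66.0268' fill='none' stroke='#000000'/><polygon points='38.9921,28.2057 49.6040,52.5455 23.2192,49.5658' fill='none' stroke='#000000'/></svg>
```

Since the viewBox matches the mm dimensions, user units are millimetres directly. The only transform is the Y-flip y_m = 92.6990 − y_svg.

Shape 1 is a open polyline drawn with `<path>`. Its stroke #000000 means score at S485, F1436. After flipping Y the toolpath is (17.3164,53.0256) → (6.3726,49.3238) → (102.9796,7.8981) → (83.4308,8.3232) → (104.6292,26.6722).

Shape 2 is a regular polygon drawn with `<polygon>`. Its stroke #000000 means score at S485, F1436. After flipping Y the toolpath is (38.9921,64.4933) → (49.6040,40.1535) → (23.2192,43.1332) → (38.9921,64.4933), returning to the start.

(Gcodetools for Inkscape — laser output)
G21
G90
G0 X17.3164 Y53.0256
M4 S485
G1 X6.3726 Y49.3238 F1436
G1 X102.9796 Y7.8981
G1 X83.4308 Y8.3232
G1 X104.6292 Y26.6722
M5
G0 X38.9921 Y64.4933
M4 S485
G1 X49.6040 Y40.1535 F1436
G1 X23.2192 Y43.1332
G1 X38.9921 Y64.4933
M5
G0 X0.0000 Y0.0000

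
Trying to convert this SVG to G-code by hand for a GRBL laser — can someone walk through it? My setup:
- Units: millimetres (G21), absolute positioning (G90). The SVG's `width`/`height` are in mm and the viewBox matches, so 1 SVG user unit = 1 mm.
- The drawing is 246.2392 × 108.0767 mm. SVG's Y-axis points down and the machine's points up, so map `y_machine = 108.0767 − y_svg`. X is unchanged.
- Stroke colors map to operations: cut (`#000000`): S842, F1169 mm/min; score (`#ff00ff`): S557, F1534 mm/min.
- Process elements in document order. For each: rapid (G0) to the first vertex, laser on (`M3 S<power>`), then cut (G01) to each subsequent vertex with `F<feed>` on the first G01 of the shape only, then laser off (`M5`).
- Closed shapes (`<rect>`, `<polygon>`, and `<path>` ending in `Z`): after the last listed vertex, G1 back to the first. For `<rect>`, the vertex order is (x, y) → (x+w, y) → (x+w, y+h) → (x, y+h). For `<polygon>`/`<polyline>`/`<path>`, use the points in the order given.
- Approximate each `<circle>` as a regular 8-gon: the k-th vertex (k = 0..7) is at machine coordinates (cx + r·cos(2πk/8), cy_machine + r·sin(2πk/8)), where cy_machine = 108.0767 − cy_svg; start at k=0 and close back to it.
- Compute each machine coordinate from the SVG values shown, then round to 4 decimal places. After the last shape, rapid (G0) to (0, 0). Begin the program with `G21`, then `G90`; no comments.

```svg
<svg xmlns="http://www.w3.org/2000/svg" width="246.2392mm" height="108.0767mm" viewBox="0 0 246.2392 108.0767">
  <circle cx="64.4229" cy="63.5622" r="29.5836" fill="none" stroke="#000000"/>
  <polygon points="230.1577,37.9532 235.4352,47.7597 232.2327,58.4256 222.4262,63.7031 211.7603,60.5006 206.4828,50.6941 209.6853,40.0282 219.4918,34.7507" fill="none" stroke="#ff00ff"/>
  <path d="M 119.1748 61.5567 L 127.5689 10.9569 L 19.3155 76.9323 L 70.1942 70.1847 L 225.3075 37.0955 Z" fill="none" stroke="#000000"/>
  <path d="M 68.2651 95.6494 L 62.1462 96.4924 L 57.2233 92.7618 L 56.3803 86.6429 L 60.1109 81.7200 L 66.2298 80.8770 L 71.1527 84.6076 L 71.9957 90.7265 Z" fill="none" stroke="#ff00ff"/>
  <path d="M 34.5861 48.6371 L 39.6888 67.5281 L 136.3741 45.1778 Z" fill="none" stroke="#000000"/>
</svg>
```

1 u = 1 mm; y_m = 108.0767 − y.

[1] `<circle>` circle, #000000→cut S842 F1169: (94.0065,44.5145) → (85.3417,65.4333) → (64.4229,74.0981) → (43.5041,65.4333) → (34.8393,44.5145) → (43.5041,23.5957) → (64.4229,14.9309) → (85.3417,23.5957) → (94.0065,44.5145) (closed)

[2] `<polygon>` regular polygon, #ff00ff→score S557 F1534: (230.1577,70.1235) → (235.4352,60.3170) → (232.2327,49.6511) → (222.4262,44.3736) → (211.7603,47.5761) → (206.4828,57.3826) → (209.6853,68.0485) → (219.4918,73.3260) → (230.1577,70.1235) (closed)

[3] `<path>` closed polygon, #000000→cut S842 F1169: (119.1748,46.5200) → (127.5689,97.1198) → (19.3155,31.1444) → (70.1942,37.8920) → (225.3075,70.9812) → (119.1748,46.5200) (closed)

[4] `<path>` regular polygon, #ff00ff→score S557 F1534: (68.2651,12.4273) → (62.1462,11.5843) → (57.2233,15.3149) → (56.3803,21.4338) → (60.1109,26.3567) → (66.2298,27.1997) → (71.1527,23.4691) → (71.9957,17.3502) → (68.2651,12.4273) (closed)

[5] `<path>` closed polygon, #000000→cut S842 F1169: (34.5861,59.4396) → (39.6888,40.5486) → (136.3741,62.8989) → (34.5861,59.4396) (closed)

G21
G90
G0 X94.0065 Y44.5145
M3 S842
G01 X85.3417 Y65.4333 F1169
G01 X64.4229 Y74.0981
G01 X43.5041 Y65.4333
G01 X34.8393 Y44.5145
G01 X43.5041 Y23.5957
G01 X64.4229 Y14.9309
G01 X85.3417 Y23.5957
G01 X94.0065 Y44.5145
M5
G0 X230.1577 Y70.1235
M3 S557
G01 X235.4352 Y60.3170 F1534
G01 X232.2327 Y49.6511
G01 X222.4262 Y44.3736
G01 X211.7603 Y47.5761
G01 X206.4828 Y57.3826
G01 X209.6853 Y68.0485
G01 X219.4918 Y73.3260
G01 X230.1577 Y70.1235
M5
G0 X119.1748 Y46.5200
M3 S842
G01 X127.5689 Y97.1198 F1169
G01 X19.3155 Y31.1444
G01 X70.1942 Y37.8920
G01 X225.3075 Y70.9812
G01 X119.1748 Y46.5200
M5
G0 X68.2651 Y12.4273
M3 S557
G01 X62.1462 Y11.5843 F1534
G01 X57.2233 Y15.3149
G01 X56.3803 Y21.4338
G01 X60.1109 Y26.3567
G01 X66.2298 Y27.1997
G01 X71.1527 Y23.4691
G01 X71.9957 Y17.3502
G01 X68.2651 Y12.4273
M5
G0 X34.5861 Y59.4396
M3 S842
G01 X39.6888 Y40.5486 F1169
G01 X136.3741 Y62.8989
G01 X34.5861 Y59.4396
M5
G0 X0.0000 Y0.0000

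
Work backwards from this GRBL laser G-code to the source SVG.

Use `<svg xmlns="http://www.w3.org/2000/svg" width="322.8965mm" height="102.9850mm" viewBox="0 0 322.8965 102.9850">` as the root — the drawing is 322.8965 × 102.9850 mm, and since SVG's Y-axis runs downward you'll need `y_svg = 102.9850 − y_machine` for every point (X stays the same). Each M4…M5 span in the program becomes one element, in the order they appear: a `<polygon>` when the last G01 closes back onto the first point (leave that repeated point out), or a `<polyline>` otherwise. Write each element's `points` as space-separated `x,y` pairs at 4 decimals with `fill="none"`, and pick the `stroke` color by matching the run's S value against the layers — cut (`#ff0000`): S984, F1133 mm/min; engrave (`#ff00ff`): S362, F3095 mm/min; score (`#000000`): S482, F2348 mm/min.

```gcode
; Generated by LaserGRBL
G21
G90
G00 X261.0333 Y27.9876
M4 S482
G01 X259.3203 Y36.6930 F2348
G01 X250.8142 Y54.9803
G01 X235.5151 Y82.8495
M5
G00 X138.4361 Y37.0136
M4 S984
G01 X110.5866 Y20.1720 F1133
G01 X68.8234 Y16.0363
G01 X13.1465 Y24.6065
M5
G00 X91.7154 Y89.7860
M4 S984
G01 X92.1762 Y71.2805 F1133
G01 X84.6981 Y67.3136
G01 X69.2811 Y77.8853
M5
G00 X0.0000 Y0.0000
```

y_svg = 102.9850 − y_m.

[1] S482→`#000000` (score); open run; points: 261.0333,74.9974 259.3203,66.2920 250.8142,48.0047 235.5151,20.1355

[2] S984→`#ff0000` (cut); open run; points: 138.4361,65.9714 110.5866,82.8130 68.8234,86.9487 13.1465,78.3785

[3] S984→`#ff0000` (cut); open run; points: 91.7154,13.1990 92.1762,31.7045 84.6981,35.6714 69.2811,25.0997

<svg xmlns="http://www.w3.org/2000/svg" width="322.8965mm" height="102.9850mm" viewBox="0 0 322.8965 102.9850">
  <polyline points="261.0333,74.9974 259.3203,66.2920 250.8142,48.0047 235.5151,20.1355" fill="none" stroke="#000000"/>
  <polyline points="138.4361,65.9714 110.5866,82.8130 68.8234,86.9487 13.1465,78.3785" fill="none" stroke="#ff0000"/>
  <polyline points="91.7154,13.1990 92.1762,31.7045 84.6981,35.6714 69.2811,25.0997" fill="none" stroke="#ff0000"/>
</svg>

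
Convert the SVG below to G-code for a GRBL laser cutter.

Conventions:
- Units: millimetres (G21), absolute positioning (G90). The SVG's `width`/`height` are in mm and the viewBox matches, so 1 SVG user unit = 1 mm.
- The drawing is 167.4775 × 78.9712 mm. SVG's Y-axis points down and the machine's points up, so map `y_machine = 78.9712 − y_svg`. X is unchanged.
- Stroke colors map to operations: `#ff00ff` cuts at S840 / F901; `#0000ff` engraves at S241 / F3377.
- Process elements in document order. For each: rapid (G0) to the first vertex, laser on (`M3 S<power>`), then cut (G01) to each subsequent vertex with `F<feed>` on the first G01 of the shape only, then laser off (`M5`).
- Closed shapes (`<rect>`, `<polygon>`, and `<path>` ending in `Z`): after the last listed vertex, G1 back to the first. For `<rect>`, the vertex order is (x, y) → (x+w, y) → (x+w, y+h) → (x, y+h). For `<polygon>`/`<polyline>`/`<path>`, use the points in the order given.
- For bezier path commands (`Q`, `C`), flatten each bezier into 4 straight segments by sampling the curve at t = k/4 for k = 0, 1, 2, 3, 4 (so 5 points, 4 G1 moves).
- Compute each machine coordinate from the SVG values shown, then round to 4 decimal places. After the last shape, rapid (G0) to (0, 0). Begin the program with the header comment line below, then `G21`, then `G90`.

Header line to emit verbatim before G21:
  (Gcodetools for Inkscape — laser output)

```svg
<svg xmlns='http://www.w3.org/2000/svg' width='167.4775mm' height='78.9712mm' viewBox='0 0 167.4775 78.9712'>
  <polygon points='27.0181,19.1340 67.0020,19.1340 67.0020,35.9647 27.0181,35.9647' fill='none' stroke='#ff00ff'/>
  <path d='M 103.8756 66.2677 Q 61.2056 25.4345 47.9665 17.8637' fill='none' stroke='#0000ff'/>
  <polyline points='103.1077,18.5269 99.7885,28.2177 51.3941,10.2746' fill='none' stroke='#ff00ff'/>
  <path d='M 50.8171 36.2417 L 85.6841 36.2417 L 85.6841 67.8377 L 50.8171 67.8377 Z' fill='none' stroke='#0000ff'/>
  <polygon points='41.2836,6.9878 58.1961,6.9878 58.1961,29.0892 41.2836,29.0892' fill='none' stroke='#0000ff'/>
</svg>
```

(Gcodetools for Inkscape — laser output)
G21
G90
G0 X27.0181 Y59.8372
M3 S840
G01 X67.0020 Y59.8372 F901
G01 X67.0020 Y43.0065
G01 X27.0181 Y43.0065
G01 X27.0181 Y59.8372
M5
G0 X103.8756 Y12.7035
M3 S241
G01 X84.3800 Y31.0412 F3377
G01 X68.5633 Y45.2211
G01 X56.4255 Y55.2432
G01 X47.9665 Y61.1075
M5
G0 X103.1077 Y60.4443
M3 S840
G01 X99.7885 Y50.7535 F901
G01 X51.3941 Y68.6966
M5
G0 X50.8171 Y42.7295
M3 S241
G01 X85.6841 Y42.7295 F3377
G01 X85.6841 Y11.1335
G01 X50.8171 Y11.1335
G01 X50.8171 Y42.7295
M5
G0 X41.2836 Y71.9834
M3 S241
G01 X58.1961 Y71.9834 F3377
G01 X58.1961 Y49.8820
G01 X41.2836 Y49.8820
G01 X41.2836 Y71.9834
M5
G0 X0.0000 Y0.0000

1 u = 1 mm; y_m = 78.9712 − y.

[1] `<polygon>` rectangle, #ff00ff→cut S840 F901: (27.0181,59.8372) → (67.0020,59.8372) → (67.0020,43.0065) → (27.0181,43.0065) → (27.0181,59.8372) (closed)

[2] `<path>` quadratic bezier, #0000ff→engrave S241 F3377: (103.8756,12.7035) → (84.3800,31.0412) → (68.5633,45.2211) → (56.4255,55.2432) → (47.9665,61.1075)

[3] `<polyline>` open polyline, #ff00ff→cut S840 F901: (103.1077,60.4443) → (99.7885,50.7535) → (51.3941,68.6966)

[4] `<path>` rectangle, #0000ff→engrave S241 F3377: (50.8171,42.7295) → (85.6841,42.7295) → (85.6841,11.1335) → (50.8171,11.1335) → (50.8171,42.7295) (closed)

[5] `<polygon>` rectangle, #0000ff→engrave S241 F3377: (41.2836,71.9834) → (58.1961,71.9834) → (58.1961,49.8820) → (41.2836,49.8820) → (41.2836,71.9834) (closed)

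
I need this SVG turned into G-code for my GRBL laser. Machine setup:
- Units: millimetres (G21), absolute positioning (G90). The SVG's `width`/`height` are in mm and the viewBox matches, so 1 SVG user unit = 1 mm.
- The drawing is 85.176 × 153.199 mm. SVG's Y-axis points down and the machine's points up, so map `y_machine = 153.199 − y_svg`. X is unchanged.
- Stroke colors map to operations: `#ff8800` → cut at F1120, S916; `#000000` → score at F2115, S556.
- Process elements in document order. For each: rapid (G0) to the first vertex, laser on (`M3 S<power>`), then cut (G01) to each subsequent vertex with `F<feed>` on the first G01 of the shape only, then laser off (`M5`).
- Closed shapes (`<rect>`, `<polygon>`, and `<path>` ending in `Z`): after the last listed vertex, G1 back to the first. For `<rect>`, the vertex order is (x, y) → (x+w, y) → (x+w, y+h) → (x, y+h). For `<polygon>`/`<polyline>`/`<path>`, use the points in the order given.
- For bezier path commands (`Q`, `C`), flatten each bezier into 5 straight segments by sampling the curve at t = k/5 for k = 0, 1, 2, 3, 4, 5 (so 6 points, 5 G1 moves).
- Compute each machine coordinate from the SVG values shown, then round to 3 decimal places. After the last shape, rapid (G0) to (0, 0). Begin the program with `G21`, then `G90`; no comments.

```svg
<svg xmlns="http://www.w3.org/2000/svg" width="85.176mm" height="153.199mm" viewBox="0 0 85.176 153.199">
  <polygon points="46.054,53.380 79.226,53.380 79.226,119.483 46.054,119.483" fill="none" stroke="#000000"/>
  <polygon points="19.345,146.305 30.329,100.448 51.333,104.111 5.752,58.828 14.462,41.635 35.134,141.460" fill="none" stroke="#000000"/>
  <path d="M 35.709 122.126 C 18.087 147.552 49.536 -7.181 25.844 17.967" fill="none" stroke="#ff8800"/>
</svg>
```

viewBox `0 0 85.176 153.199` with mm width/height → 1 unit = 1 mm. Flip: y_m = 153.199 − y_svg.

**Shape 1** — `<polygon>` rectangle, stroke `#000000` → score (S556, F2115). Machine vertices: (46.054,99.819) → (79.226,99.819) → (79.226,33.716) → (46.054,33.716) → (46.054,99.819). Closed: final G1 returns to the first vertex.

**Shape 2** — `<polygon>` closed polygon, stroke `#000000` → score (S556, F2115). Machine vertices: (19.345,6.894) → (30.329,52.751) → (51.333,49.088) → (5.752,94.371) → (14.462,111.564) → (35.134,11.739) → (19.345,6.894). Closed: final G1 returns to the first vertex.

**Shape 3** — `<path>` cubic bezier, stroke `#ff8800` → cut (S916, F1120). Control points (SVG): P0=(35.709,122.126), P1=(18.087,147.552), P2=(49.536,-7.181), P3=(25.844,17.967); sampled at t=k/5. Machine vertices: (35.709,31.073) → (30.191,34.556) → (31.447,63.996) → (34.476,102.109) → (34.276,131.615) → (25.844,135.232). Open path.

G21
G90
G0 X46.054 Y99.819
M3 S556
G01 X79.226 Y99.819 F2115
G01 X79.226 Y33.716
G01 X46.054 Y33.716
G01 X46.054 Y99.819
M5
G0 X19.345 Y6.894
M3 S556
G01 X30.329 Y52.751 F2115
G01 X51.333 Y49.088
G01 X5.752 Y94.371
G01 X14.462 Y111.564
G01 X35.134 Y11.739
G01 X19.345 Y6.894
M5
G0 X35.709 Y31.073
M3 S916
G01 X30.191 Y34.556 F1120
G01 X31.447 Y63.996
G01 X34.476 Y102.109
G01 X34.276 Y131.615
G01 X25.844 Y135.232
M5
G0 X0.000 Y0.000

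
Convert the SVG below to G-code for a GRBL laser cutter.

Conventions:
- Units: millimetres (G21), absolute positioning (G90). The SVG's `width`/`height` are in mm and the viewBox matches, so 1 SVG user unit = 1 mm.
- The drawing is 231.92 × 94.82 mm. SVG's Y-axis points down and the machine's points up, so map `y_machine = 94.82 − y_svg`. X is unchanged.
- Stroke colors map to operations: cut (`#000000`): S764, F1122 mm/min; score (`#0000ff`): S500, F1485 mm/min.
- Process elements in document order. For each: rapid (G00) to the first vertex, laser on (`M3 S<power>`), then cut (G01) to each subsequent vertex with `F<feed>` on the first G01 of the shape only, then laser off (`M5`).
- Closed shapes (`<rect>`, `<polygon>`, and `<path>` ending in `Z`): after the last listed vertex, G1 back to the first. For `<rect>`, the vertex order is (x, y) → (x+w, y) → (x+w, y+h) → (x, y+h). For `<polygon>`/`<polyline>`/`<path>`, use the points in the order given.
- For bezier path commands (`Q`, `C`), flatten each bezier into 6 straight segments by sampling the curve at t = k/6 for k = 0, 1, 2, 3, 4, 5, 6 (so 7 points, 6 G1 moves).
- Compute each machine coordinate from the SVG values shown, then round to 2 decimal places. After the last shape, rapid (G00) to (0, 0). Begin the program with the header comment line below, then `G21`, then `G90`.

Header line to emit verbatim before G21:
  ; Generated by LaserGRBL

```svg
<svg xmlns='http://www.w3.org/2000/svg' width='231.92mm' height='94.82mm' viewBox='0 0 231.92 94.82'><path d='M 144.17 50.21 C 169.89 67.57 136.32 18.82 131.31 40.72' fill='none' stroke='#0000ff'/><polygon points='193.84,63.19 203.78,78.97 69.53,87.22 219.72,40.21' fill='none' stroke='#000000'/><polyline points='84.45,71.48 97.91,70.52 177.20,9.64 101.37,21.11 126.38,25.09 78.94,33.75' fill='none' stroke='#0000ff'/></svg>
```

; Generated by LaserGRBL
G21
G90
G00 X144.17 Y44.61
M3 S500
G01 X152.50 Y40.81 F1485
G01 X153.38 Y44.22
G01 X149.26 Y51.06
G01 X142.59 Y57.52
G01 X135.79 Y59.80
G01 X131.31 Y54.10
M5
G00 X193.84 Y31.63
M3 S764
G01 X203.78 Y15.85 F1122
G01 X69.53 Y7.60
G01 X219.72 Y54.61
G01 X193.84 Y31.63
M5
G00 X84.45 Y23.34
M3 S500
G01 X97.91 Y24.30 F1485
G01 X177.20 Y85.18
G01 X101.37 Y73.71
G01 X126.38 Y69.73
G01 X78.94 Y61.07
M5
G00 X0.00 Y0.00

viewBox `0 0 231.92 94.82` with mm width/height → 1 unit = 1 mm. Flip: y_m = 94.82 − y_svg.

**Shape 1** — `<path>` cubic bezier, stroke `#0000ff` → score (S500, F1485). Control points (SVG): P0=(144.17,50.21), P1=(169.89,67.57), P2=(136.32,18.82), P3=(131.31,40.72); sampled at t=k/6. Machine vertices: (144.17,44.61) → (152.50,40.81) → (153.38,44.22) → (149.26,51.06) → (142.59,57.52) → (135.79,59.80) → (131.31,54.10). Open path.

**Shape 2** — `<polygon>` closed polygon, stroke `#000000` → cut (S764, F1122). Machine vertices: (193.84,31.63) → (203.78,15.85) → (69.53,7.60) → (219.72,54.61) → (193.84,31.63). Closed: final G1 returns to the first vertex.

**Shape 3** — `<polyline>` open polyline, stroke `#0000ff` → score (S500, F1485). Machine vertices: (84.45,23.34) → (97.91,24.30) → (177.20,85.18) → (101.37,73.71) → (126.38,69.73) → (78.94,61.07). Open path.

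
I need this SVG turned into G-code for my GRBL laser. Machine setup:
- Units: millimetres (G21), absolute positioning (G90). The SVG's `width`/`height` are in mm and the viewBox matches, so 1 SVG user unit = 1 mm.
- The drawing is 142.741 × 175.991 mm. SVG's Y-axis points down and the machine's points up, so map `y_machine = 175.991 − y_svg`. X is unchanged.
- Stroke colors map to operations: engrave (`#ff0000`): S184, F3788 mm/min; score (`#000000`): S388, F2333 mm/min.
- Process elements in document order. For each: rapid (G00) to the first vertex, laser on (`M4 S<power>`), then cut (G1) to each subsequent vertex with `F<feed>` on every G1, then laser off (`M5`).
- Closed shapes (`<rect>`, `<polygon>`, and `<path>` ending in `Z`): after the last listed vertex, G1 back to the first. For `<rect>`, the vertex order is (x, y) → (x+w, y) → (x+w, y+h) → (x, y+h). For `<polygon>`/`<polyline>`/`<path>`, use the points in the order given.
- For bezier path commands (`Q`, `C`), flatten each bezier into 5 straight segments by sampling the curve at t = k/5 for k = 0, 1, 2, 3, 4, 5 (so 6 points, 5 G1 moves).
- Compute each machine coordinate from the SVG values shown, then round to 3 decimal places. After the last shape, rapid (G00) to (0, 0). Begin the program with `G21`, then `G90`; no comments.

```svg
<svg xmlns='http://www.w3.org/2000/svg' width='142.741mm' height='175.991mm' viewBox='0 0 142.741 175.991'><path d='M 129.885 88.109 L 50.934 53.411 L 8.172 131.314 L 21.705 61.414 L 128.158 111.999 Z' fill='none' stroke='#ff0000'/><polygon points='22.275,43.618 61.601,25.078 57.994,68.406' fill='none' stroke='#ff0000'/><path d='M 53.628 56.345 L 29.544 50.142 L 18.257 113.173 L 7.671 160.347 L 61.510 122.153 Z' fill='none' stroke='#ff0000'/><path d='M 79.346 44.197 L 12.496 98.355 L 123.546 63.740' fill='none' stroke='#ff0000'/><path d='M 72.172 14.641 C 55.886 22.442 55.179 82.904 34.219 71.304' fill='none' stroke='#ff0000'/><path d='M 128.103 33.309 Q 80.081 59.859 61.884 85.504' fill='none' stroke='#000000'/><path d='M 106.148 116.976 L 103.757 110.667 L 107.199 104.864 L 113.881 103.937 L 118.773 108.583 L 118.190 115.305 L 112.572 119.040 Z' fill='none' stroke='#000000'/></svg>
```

G21
G90
G00 X129.885 Y87.882
M4 S184
G1 X50.934 Y122.580 F3788
G1 X8.172 Y44.677 F3788
G1 X21.705 Y114.577 F3788
G1 X128.158 Y63.992 F3788
G1 X129.885 Y87.882 F3788
M5
G00 X22.275 Y132.373
M4 S184
G1 X61.601 Y150.913 F3788
G1 X57.994 Y107.585 F3788
G1 X22.275 Y132.373 F3788
M5
G00 X53.628 Y119.646
M4 S184
G1 X29.544 Y125.849 F3788
G1 X18.257 Y62.818 F3788
G1 X7.671 Y15.644 F3788
G1 X61.510 Y53.838 F3788
G1 X53.628 Y119.646 F3788
M5
G00 X79.346 Y131.794
M4 S184
G1 X12.496 Y77.636 F3788
G1 X123.546 Y112.251 F3788
M5
G00 X72.172 Y161.350
M4 S184
G1 X63.983 Y151.348 F3788
G1 X57.813 Y134.694 F3788
G1 X51.943 Y117.374 F3788
G1 X44.651 Y105.377 F3788
G1 X34.219 Y104.687 F3788
M5
G00 X128.103 Y142.682
M4 S388
G1 X110.087 Y132.098 F2333
G1 X94.457 Y121.587 F2333
G1 X81.214 Y111.148 F2333
G1 X70.356 Y100.781 F2333
G1 X61.884 Y90.487 F2333
M5
G00 X106.148 Y59.015
M4 S388
G1 X103.757 Y65.324 F2333
G1 X107.199 Y71.127 F2333
G1 X113.881 Y72.054 F2333
G1 X118.773 Y67.408 F2333
G1 X118.190 Y60.686 F2333
G1 X112.572 Y56.951 F2333
G1 X106.148 Y59.015 F2333
M5
G00 X0.000 Y0.000

Since the viewBox matches the mm dimensions, user units are millimetres directly. The only transform is the Y-flip y_m = 175.991 − y_svg.

Shape 1 is a closed polygon drawn with `<path>`. Its stroke #ff0000 means engrave at S184, F3788. After flipping Y the toolpath is (129.885,87.882) → (50.934,122.580) → (8.172,44.677) → (21.705,114.577) → (128.158,63.992) → (129.885,87.882), returning to the start.

Shape 2 is a regular polygon drawn with `<polygon>`. Its stroke #ff0000 means engrave at S184, F3788. After flipping Y the toolpath is (22.275,132.373) → (61.601,150.913) → (57.994,107.585) → (22.275,132.373), returning to the start.

Shape 3 is a closed polygon drawn with `<path>`. Its stroke #ff0000 means engrave at S184, F3788. After flipping Y the toolpath is (53.628,119.646) → (29.544,125.849) → (18.257,62.818) → (7.671,15.644) → (61.510,53.838) → (53.628,119.646), returning to the start.

Shape 4 is a open polyline drawn with `<path>`. Its stroke #ff0000 means engrave at S184, F3788. After flipping Y the toolpath is (79.346,131.794) → (12.496,77.636) → (123.546,112.251).

Shape 5 is a cubic bezier drawn with `<path>`. Its stroke #ff0000 means engrave at S184, F3788. After flipping Y the toolpath is (72.172,161.350) → (63.983,151.348) → (57.813,134.694) → (51.943,117.374) → (44.651,105.377) → (34.219,104.687).

Shape 6 is a quadratic bezier drawn with `<path>`. Its stroke #000000 means score at S388, F2333. After flipping Y the toolpath is (128.103,142.682) → (110.087,132.098) → (94.457,121.587) → (81.214,111.148) → (70.356,100.781) → (61.884,90.487).

Shape 7 is a regular polygon drawn with `<path>`. Its stroke #000000 means score at S388, F2333. After flipping Y the toolpath is (106.148,59.015) → (103.757,65.324) → (107.199,71.127) → (113.881,72.054) → (118.773,67.408) → (118.190,60.686) → (112.572,56.951) → (106.148,59.015), returning to the start.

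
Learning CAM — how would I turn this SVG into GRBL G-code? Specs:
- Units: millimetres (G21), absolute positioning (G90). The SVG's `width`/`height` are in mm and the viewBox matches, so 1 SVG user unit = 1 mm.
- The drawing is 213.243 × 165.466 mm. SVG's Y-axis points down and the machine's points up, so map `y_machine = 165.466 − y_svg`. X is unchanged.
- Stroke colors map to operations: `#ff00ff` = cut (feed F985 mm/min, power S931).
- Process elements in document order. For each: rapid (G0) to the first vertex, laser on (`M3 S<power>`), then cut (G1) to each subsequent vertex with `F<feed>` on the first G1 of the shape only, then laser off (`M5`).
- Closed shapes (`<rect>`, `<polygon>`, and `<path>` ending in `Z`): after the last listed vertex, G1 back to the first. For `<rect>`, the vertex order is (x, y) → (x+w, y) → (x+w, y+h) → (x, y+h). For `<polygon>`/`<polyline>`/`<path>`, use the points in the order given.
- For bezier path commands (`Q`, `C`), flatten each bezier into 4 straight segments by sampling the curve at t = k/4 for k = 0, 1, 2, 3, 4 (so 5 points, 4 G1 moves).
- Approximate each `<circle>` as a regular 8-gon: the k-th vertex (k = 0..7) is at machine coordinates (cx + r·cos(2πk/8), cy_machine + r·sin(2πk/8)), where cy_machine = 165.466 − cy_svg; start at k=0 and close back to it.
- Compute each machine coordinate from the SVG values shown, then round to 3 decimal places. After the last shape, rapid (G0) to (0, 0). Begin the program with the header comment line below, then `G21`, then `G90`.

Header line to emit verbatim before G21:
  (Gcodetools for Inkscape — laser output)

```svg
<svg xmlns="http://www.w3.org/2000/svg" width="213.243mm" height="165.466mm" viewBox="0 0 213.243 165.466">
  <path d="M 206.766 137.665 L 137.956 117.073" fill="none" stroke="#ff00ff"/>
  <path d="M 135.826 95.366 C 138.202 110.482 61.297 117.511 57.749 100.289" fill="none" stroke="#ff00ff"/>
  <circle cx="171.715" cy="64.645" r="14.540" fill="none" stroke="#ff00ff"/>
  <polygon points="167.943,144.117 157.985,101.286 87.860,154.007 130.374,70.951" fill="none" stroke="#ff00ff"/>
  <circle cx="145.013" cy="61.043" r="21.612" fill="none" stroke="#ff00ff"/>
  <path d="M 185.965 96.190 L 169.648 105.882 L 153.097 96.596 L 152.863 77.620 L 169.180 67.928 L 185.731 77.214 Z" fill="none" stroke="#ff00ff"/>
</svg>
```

Since the viewBox matches the mm dimensions, user units are millimetres directly. The only transform is the Y-flip y_m = 165.466 − y_svg.

Shape 1 is a line segment drawn with `<path>`. Its stroke #ff00ff means cut at S931, F985. After flipping Y the toolpath is (206.766,27.801) → (137.956,48.393).

Shape 2 is a cubic bezier drawn with `<path>`. Its stroke #ff00ff means cut at S931, F985. After flipping Y the toolpath is (135.826,70.100) → (125.128,60.532) → (99.009,55.512) → (71.779,56.555) → (57.749,65.177).

Shape 3 is a circle drawn with `<circle>`. Its stroke #ff00ff means cut at S931, F985. After flipping Y the toolpath is (186.255,100.821) → (181.996,111.102) → (171.715,115.361) → (161.434,111.102) → (157.175,100.821) → (161.434,90.540) → (171.715,86.281) → (181.996,90.540) → (186.255,100.821), returning to the start.

Shape 4 is a closed polygon drawn with `<polygon>`. Its stroke #ff00ff means cut at S931, F985. After flipping Y the toolpath is (167.943,21.349) → (157.985,64.180) → (87.860,11.459) → (130.374,94.515) → (167.943,21.349), returning to the start.

Shape 5 is a circle drawn with `<circle>`. Its stroke #ff00ff means cut at S931, F985. After flipping Y the toolpath is (166.625,104.423) → (160.295,119.705) → (145.013,126.035) → (129.731,119.705) → (123.401,104.423) → (129.731,89.141) → (145.013,82.811) → (160.295,89.141) → (166.625,104.423), returning to the start.

Shape 6 is a regular polygon drawn with `<path>`. Its stroke #ff00ff means cut at S931, F985. After flipping Y the toolpath is (185.965,69.276) → (169.648,59.584) → (153.097,68.870) → (152.863,87.846) → (169.180,97.538) → (185.731,88.252) → (185.965,69.276), returning to the start.

(Gcodetools for Inkscape — laser output)
G21
G90
G0 X206.766 Y27.801
M3 S931
G1 X137.956 Y48.393 F985
M5
G0 X135.826 Y70.100
M3 S931
G1 X125.128 Y60.532 F985
G1 X99.009 Y55.512
G1 X71.779 Y56.555
G1 X57.749 Y65.177
M5
G0 X186.255 Y100.821
M3 S931
G1 X181.996 Y111.102 F985
G1 X171.715 Y115.361
G1 X161.434 Y111.102
G1 X157.175 Y100.821
G1 X161.434 Y90.540
G1 X171.715 Y86.281
G1 X181.996 Y90.540
G1 X186.255 Y100.821
M5
G0 X167.943 Y21.349
M3 S931
G1 X157.985 Y64.180 F985
G1 X87.860 Y11.459
G1 X130.374 Y94.515
G1 X167.943 Y21.349
M5
G0 X166.625 Y104.423
M3 S931
G1 X160.295 Y119.705 F985
G1 X145.013 Y126.035
G1 X129.731 Y119.705
G1 X123.401 Y104.423
G1 X129.731 Y89.141
G1 X145.013 Y82.811
G1 X160.295 Y89.141
G1 X166.625 Y104.423
M5
G0 X185.965 Y69.276
M3 S931
G1 X169.648 Y59.584 F985
G1 X153.097 Y68.870
G1 X152.863 Y87.846
G1 X169.180 Y97.538
G1 X185.731 Y88.252
G1 X185.965 Y69.276
M5
G0 X0.000 Y0.000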